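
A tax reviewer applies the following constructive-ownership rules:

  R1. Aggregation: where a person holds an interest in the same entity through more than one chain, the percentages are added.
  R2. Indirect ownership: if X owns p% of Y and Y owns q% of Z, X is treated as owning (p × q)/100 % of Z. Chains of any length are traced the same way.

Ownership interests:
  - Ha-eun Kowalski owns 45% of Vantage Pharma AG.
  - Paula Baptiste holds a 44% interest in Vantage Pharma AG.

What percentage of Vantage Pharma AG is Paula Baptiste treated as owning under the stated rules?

Direct interest in Vantage Pharma AG: 44%.

44%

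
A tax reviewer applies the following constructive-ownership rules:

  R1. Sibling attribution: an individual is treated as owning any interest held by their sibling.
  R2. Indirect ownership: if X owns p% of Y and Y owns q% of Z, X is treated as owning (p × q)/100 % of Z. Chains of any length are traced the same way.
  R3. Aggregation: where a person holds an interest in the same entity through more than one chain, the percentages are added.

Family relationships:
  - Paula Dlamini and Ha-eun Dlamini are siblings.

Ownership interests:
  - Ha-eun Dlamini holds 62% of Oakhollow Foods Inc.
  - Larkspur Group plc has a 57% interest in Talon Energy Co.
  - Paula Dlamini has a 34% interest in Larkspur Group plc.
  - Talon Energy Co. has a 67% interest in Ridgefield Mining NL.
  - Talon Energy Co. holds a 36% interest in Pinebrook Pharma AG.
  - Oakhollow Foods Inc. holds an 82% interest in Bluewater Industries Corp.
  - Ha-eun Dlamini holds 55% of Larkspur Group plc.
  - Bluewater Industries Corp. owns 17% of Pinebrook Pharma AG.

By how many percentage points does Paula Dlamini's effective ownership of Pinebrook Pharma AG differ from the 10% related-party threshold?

16.9056

By sibling attribution (R1), Paula Dlamini is treated as also owning Ha-eun Dlamini's interest in Larkspur Group plc, giving 34% + 55% = 89%.
By sibling attribution (R1), Paula Dlamini is treated as owning Ha-eun Dlamini's 62% interest in Oakhollow Foods Inc.
Chain via Larkspur Group plc → Talon Energy Co. (R2): 89% × 57% × 36% = 18.2628% of Pinebrook Pharma AG.
Chain via Oakhollow Foods Inc. → Bluewater Industries Corp. (R2): 62% × 82% × 17% = 8.6428% of Pinebrook Pharma AG.
Aggregating (R3): 18.2628% + 8.6428% = 26.9056%.
26.9056% exceeds the 10% threshold by 16.9056 percentage points.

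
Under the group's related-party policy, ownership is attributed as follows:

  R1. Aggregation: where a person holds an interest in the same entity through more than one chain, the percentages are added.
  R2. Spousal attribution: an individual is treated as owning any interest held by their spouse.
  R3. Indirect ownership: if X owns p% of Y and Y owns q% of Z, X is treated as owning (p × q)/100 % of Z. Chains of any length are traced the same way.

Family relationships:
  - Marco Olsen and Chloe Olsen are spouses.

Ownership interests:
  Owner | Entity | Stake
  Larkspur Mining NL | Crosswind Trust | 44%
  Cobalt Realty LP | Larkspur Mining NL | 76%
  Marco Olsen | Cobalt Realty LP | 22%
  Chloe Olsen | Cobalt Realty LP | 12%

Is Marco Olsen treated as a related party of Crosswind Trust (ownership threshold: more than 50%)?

By spousal attribution (R2), Marco Olsen is treated as also owning Chloe Olsen's interest in Cobalt Realty LP, giving 22% + 12% = 34%.
Chain via Cobalt Realty LP → Larkspur Mining NL (R3): 34% × 76% × 44% = 11.3696% of Crosswind Trust.
11.3696% does not exceed the 50% threshold, so Marco is not a related party to Crosswind Trust.

No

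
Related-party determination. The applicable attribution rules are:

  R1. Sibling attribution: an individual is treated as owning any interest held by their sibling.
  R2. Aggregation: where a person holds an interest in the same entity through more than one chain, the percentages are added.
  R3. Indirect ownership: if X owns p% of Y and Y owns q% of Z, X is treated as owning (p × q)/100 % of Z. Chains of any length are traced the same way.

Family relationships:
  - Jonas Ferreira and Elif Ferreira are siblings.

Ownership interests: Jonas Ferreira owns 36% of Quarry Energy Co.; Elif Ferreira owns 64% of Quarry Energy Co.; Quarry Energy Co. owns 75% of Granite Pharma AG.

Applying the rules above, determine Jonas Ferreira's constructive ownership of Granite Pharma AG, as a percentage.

75%

By sibling attribution (R1), Jonas Ferreira is treated as also owning Elif Ferreira's interest in Quarry Energy Co, giving 36% + 64% = 100%.
Chain via Quarry Energy Co. (R3): 100% × 75% = 75% of Granite Pharma AG.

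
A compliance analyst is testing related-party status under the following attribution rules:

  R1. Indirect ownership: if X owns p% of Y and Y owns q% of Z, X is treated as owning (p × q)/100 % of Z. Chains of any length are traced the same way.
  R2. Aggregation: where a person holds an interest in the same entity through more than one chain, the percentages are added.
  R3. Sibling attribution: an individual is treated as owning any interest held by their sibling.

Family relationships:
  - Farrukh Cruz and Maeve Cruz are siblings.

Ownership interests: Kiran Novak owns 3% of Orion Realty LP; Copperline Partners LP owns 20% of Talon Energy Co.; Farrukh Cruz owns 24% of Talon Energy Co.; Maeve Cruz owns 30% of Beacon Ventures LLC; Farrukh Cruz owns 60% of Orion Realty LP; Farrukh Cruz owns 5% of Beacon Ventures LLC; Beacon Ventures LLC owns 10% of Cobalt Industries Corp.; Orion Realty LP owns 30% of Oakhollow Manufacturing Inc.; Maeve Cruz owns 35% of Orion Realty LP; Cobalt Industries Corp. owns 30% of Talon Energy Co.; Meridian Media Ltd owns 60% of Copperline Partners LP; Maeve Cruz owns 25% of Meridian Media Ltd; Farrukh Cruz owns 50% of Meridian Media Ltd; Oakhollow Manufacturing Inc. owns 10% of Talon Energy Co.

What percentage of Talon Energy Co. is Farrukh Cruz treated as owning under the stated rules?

By sibling attribution (R3), Farrukh Cruz is treated as also owning Maeve Cruz's interest in Orion Realty LP, giving 60% + 35% = 95%.
By sibling attribution (R3), Farrukh Cruz is treated as also owning Maeve Cruz's interest in Beacon Ventures LLC, giving 5% + 30% = 35%.
By sibling attribution (R3), Farrukh Cruz is treated as also owning Maeve Cruz's interest in Meridian Media Ltd, giving 50% + 25% = 75%.
Chain via Orion Realty LP → Oakhollow Manufacturing Inc. (R1): 95% × 30% × 10% = 2.85% of Talon Energy Co.
Chain via Beacon Ventures LLC → Cobalt Industries Corp. (R1): 35% × 10% × 30% = 1.05% of Talon Energy Co.
Chain via Meridian Media Ltd → Copperline Partners LP (R1): 75% × 60% × 20% = 9% of Talon Energy Co.
Direct interest in Talon Energy Co: 24%.
Aggregating (R2): 2.85% + 1.05% + 9% + 24% = 36.9%.

36.9%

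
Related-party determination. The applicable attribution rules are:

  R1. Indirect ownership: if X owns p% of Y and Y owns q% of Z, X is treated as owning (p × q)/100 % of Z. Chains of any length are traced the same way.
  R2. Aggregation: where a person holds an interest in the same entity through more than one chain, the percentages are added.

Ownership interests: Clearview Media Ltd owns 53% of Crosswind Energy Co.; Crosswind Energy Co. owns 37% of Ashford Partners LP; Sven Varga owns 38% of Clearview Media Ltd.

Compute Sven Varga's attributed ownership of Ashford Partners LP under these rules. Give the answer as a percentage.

Chain via Clearview Media Ltd → Crosswind Energy Co. (R1): 38% × 53% × 37% = 7.4518% of Ashford Partners LP.

7.4518%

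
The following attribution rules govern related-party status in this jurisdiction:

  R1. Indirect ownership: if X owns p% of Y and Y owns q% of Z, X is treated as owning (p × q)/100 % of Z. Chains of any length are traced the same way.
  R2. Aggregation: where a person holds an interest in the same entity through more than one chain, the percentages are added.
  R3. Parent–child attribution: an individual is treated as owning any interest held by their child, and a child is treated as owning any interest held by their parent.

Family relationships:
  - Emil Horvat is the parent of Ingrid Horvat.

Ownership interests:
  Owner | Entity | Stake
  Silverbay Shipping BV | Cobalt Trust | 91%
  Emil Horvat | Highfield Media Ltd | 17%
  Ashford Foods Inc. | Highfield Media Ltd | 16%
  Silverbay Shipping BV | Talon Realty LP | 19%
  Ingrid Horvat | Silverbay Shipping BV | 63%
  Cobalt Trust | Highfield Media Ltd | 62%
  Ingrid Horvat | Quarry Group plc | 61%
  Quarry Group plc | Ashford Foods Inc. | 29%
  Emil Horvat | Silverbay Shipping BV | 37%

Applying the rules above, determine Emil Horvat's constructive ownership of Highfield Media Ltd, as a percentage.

76.2504%

By parent–child attribution (R3), Emil Horvat is treated as also owning Ingrid Horvat's interest in Silverbay Shipping BV, giving 37% + 63% = 100%.
By parent–child attribution (R3), Emil Horvat is treated as owning Ingrid Horvat's 61% interest in Quarry Group plc.
Chain via Silverbay Shipping BV → Cobalt Trust (R1): 100% × 91% × 62% = 56.42% of Highfield Media Ltd.
Direct interest in Highfield Media Ltd: 17%.
Chain via Quarry Group plc → Ashford Foods Inc. (R1): 61% × 29% × 16% = 2.8304% of Highfield Media Ltd.
Aggregating (R2): 56.42% + 17% + 2.8304% = 76.2504%.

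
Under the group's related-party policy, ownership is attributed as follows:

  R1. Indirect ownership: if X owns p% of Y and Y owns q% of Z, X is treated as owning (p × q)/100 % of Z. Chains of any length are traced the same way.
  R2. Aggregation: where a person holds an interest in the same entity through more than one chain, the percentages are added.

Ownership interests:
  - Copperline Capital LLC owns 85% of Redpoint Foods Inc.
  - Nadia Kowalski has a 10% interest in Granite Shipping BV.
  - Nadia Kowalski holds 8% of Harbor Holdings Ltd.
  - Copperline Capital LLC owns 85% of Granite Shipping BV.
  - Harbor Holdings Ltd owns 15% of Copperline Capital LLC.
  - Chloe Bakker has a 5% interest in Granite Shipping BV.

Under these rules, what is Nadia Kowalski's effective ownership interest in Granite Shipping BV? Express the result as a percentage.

Chain via Harbor Holdings Ltd → Copperline Capital LLC (R1): 8% × 15% × 85% = 1.02% of Granite Shipping BV.
Direct interest in Granite Shipping BV: 10%.
Aggregating (R2): 1.02% + 10% = 11.02%.

11.02%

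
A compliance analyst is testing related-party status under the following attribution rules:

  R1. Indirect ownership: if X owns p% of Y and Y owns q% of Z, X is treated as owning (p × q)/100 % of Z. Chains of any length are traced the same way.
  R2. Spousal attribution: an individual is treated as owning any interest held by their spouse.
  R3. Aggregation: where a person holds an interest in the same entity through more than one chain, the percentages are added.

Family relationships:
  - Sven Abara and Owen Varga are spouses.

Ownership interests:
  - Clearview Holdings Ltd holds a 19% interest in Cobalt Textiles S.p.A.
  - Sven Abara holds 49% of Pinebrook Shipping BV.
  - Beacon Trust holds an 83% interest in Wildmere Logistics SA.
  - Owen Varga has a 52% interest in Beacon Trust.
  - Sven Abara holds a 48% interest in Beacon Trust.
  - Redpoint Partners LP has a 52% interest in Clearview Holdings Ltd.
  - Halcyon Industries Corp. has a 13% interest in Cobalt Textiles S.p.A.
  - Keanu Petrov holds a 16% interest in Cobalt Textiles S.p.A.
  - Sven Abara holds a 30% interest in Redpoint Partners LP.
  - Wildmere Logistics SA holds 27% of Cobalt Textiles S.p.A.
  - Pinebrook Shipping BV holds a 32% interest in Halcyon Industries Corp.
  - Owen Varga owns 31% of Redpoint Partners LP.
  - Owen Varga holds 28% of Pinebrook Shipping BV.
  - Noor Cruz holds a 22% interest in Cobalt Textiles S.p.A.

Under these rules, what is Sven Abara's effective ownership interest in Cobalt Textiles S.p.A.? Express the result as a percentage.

31.64%

By spousal attribution (R2), Sven Abara is treated as also owning Owen Varga's interest in Pinebrook Shipping BV, giving 49% + 28% = 77%.
By spousal attribution (R2), Sven Abara is treated as also owning Owen Varga's interest in Redpoint Partners LP, giving 30% + 31% = 61%.
By spousal attribution (R2), Sven Abara is treated as also owning Owen Varga's interest in Beacon Trust, giving 48% + 52% = 100%.
Chain via Pinebrook Shipping BV → Halcyon Industries Corp. (R1): 77% × 32% × 13% = 3.2032% of Cobalt Textiles S.p.A.
Chain via Redpoint Partners LP → Clearview Holdings Ltd (R1): 61% × 52% × 19% = 6.0268% of Cobalt Textiles S.p.A.
Chain via Beacon Trust → Wildmere Logistics SA (R1): 100% × 83% × 27% = 22.41% of Cobalt Textiles S.p.A.
Aggregating (R3): 3.2032% + 6.0268% + 22.41% = 31.64%.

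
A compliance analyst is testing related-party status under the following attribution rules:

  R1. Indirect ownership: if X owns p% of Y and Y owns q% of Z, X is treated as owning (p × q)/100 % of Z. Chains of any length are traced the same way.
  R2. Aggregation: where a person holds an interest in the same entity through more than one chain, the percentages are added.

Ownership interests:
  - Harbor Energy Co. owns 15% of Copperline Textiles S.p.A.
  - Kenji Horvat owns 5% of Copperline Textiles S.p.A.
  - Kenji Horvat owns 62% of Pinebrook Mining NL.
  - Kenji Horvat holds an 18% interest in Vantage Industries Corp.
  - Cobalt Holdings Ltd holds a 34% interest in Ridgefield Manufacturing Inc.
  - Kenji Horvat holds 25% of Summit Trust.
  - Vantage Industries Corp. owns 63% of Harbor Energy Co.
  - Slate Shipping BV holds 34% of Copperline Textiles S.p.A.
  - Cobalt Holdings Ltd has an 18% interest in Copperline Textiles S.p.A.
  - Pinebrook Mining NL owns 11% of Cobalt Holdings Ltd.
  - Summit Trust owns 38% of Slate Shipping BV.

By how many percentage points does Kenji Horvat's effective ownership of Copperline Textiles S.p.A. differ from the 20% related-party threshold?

Chain via Summit Trust → Slate Shipping BV (R1): 25% × 38% × 34% = 3.23% of Copperline Textiles S.p.A.
Chain via Pinebrook Mining NL → Cobalt Holdings Ltd (R1): 62% × 11% × 18% = 1.2276% of Copperline Textiles S.p.A.
Chain via Vantage Industries Corp. → Harbor Energy Co. (R1): 18% × 63% × 15% = 1.701% of Copperline Textiles S.p.A.
Direct interest in Copperline Textiles S.p.A: 5%.
Aggregating (R2): 3.23% + 1.2276% + 1.701% + 5% = 11.1586%.
11.1586% falls short of the 20% threshold by 8.8414 percentage points.

8.8414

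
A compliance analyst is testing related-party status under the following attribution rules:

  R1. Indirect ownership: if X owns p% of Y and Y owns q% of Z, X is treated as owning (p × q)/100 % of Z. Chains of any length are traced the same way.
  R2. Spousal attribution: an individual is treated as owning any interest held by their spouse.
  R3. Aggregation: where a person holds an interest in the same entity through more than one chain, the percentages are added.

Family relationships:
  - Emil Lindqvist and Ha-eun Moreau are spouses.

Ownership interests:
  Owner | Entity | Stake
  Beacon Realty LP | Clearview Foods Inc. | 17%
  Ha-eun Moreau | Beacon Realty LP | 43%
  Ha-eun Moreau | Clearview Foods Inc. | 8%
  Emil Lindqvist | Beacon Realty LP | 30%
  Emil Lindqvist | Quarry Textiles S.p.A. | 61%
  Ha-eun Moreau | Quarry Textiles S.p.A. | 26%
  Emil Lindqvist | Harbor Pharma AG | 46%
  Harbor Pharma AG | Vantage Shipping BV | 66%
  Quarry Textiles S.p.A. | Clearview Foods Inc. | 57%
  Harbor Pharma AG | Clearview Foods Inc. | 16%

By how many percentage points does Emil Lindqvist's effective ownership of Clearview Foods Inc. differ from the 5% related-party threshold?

By spousal attribution (R2), Emil Lindqvist is treated as also owning Ha-eun Moreau's interest in Quarry Textiles S.p.A, giving 61% + 26% = 87%.
By spousal attribution (R2), Emil Lindqvist is treated as also owning Ha-eun Moreau's interest in Beacon Realty LP, giving 30% + 43% = 73%.
By spousal attribution (R2), Emil Lindqvist is treated as owning Ha-eun Moreau's 8% interest in Clearview Foods Inc.
Chain via Quarry Textiles S.p.A. (R1): 87% × 57% = 49.59% of Clearview Foods Inc.
Chain via Beacon Realty LP (R1): 73% × 17% = 12.41% of Clearview Foods Inc.
Chain via Harbor Pharma AG (R1): 46% × 16% = 7.36% of Clearview Foods Inc.
Direct interest in Clearview Foods Inc: 8%.
Aggregating (R3): 49.59% + 12.41% + 7.36% + 8% = 77.36%.
77.36% exceeds the 5% threshold by 72.36 percentage points.

72.36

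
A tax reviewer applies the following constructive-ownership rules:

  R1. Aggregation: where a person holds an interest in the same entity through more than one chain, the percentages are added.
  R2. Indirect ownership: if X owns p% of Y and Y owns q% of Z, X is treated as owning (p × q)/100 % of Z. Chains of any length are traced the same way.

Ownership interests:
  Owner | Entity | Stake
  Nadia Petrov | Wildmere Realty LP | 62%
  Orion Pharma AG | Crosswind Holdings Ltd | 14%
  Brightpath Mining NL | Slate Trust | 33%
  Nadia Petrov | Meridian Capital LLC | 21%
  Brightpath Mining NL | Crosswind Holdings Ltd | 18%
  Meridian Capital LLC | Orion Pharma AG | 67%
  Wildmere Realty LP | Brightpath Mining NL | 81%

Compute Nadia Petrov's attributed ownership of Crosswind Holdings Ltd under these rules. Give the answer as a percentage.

Chain via Wildmere Realty LP → Brightpath Mining NL (R2): 62% × 81% × 18% = 9.0396% of Crosswind Holdings Ltd.
Chain via Meridian Capital LLC → Orion Pharma AG (R2): 21% × 67% × 14% = 1.9698% of Crosswind Holdings Ltd.
Aggregating (R1): 9.0396% + 1.9698% = 11.0094%.

11.0094%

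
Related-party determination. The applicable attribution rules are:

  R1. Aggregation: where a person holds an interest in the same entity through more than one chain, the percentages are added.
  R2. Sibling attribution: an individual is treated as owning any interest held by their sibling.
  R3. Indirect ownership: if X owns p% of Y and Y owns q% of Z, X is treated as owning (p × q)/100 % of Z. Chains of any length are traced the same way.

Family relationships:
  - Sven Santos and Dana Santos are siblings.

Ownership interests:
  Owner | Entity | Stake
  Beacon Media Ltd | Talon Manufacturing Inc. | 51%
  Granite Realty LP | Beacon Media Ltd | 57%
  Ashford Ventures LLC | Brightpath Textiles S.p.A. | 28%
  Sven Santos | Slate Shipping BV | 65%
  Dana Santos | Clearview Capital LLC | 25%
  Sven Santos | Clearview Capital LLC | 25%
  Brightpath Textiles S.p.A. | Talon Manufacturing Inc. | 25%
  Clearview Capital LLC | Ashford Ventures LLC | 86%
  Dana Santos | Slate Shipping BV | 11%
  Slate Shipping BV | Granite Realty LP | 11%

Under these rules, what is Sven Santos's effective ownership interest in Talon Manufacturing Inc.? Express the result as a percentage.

By sibling attribution (R2), Sven Santos is treated as also owning Dana Santos's interest in Clearview Capital LLC, giving 25% + 25% = 50%.
By sibling attribution (R2), Sven Santos is treated as also owning Dana Santos's interest in Slate Shipping BV, giving 65% + 11% = 76%.
Chain via Clearview Capital LLC → Ashford Ventures LLC → Brightpath Textiles S.p.A. (R3): 50% × 86% × 28% × 25% = 3.01% of Talon Manufacturing Inc.
Chain via Slate Shipping BV → Granite Realty LP → Beacon Media Ltd (R3): 76% × 11% × 57% × 51% = 2.430252% of Talon Manufacturing Inc.
Aggregating (R1): 3.01% + 2.430252% = 5.440252%.

5.440252%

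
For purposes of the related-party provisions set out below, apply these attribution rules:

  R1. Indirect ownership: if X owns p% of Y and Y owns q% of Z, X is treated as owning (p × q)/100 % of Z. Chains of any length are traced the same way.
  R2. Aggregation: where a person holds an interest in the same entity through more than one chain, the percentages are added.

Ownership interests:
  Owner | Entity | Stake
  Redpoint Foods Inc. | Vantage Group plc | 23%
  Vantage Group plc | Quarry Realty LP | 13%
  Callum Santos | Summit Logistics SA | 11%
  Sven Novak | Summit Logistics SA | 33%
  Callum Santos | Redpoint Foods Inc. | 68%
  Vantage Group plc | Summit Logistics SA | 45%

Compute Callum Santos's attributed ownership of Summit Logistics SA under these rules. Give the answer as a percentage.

18.038%

Chain via Redpoint Foods Inc. → Vantage Group plc (R1): 68% × 23% × 45% = 7.038% of Summit Logistics SA.
Direct interest in Summit Logistics SA: 11%.
Aggregating (R2): 7.038% + 11% = 18.038%.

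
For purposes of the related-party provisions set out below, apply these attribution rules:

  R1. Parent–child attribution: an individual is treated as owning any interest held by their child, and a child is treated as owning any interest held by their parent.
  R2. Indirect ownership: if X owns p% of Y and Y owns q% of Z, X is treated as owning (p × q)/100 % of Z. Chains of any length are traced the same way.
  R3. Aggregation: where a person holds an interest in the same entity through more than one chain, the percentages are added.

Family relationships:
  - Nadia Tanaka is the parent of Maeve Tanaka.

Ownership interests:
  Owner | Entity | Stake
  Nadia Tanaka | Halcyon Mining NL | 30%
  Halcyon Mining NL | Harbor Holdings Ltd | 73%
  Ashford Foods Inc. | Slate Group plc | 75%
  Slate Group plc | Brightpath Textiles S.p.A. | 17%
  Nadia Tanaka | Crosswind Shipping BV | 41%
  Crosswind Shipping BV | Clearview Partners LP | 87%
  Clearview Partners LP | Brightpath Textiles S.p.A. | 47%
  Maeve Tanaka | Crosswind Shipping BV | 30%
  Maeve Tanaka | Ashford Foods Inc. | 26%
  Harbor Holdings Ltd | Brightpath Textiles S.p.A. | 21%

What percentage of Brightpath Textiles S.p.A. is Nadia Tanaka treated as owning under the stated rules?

36.9459%

By parent–child attribution (R1), Nadia Tanaka is treated as also owning Maeve Tanaka's interest in Crosswind Shipping BV, giving 41% + 30% = 71%.
By parent–child attribution (R1), Nadia Tanaka is treated as owning Maeve Tanaka's 26% interest in Ashford Foods Inc.
Chain via Crosswind Shipping BV → Clearview Partners LP (R2): 71% × 87% × 47% = 29.0319% of Brightpath Textiles S.p.A.
Chain via Halcyon Mining NL → Harbor Holdings Ltd (R2): 30% × 73% × 21% = 4.599% of Brightpath Textiles S.p.A.
Chain via Ashford Foods Inc. → Slate Group plc (R2): 26% × 75% × 17% = 3.315% of Brightpath Textiles S.p.A.
Aggregating (R3): 29.0319% + 4.599% + 3.315% = 36.9459%.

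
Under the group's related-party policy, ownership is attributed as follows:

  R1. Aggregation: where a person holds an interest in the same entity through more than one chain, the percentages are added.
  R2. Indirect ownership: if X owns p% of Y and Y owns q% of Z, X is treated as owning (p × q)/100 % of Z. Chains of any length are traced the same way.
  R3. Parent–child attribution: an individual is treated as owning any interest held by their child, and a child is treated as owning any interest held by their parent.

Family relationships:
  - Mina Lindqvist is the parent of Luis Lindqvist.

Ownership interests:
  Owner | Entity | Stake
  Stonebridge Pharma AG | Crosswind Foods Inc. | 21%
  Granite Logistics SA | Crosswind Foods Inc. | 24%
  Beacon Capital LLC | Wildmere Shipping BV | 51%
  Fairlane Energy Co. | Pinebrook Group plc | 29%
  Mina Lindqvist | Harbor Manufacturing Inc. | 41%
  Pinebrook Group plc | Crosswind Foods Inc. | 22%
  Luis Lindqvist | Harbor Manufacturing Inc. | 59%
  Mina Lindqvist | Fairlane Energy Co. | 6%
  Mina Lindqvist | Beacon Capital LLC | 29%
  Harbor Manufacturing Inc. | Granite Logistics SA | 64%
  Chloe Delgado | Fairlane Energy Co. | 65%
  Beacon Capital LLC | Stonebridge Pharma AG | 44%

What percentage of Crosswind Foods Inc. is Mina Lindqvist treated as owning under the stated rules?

By parent–child attribution (R3), Mina Lindqvist is treated as also owning Luis Lindqvist's interest in Harbor Manufacturing Inc, giving 41% + 59% = 100%.
Chain via Fairlane Energy Co. → Pinebrook Group plc (R2): 6% × 29% × 22% = 0.3828% of Crosswind Foods Inc.
Chain via Beacon Capital LLC → Stonebridge Pharma AG (R2): 29% × 44% × 21% = 2.6796% of Crosswind Foods Inc.
Chain via Harbor Manufacturing Inc. → Granite Logistics SA (R2): 100% × 64% × 24% = 15.36% of Crosswind Foods Inc.
Aggregating (R1): 0.3828% + 2.6796% + 15.36% = 18.4224%.

18.4224%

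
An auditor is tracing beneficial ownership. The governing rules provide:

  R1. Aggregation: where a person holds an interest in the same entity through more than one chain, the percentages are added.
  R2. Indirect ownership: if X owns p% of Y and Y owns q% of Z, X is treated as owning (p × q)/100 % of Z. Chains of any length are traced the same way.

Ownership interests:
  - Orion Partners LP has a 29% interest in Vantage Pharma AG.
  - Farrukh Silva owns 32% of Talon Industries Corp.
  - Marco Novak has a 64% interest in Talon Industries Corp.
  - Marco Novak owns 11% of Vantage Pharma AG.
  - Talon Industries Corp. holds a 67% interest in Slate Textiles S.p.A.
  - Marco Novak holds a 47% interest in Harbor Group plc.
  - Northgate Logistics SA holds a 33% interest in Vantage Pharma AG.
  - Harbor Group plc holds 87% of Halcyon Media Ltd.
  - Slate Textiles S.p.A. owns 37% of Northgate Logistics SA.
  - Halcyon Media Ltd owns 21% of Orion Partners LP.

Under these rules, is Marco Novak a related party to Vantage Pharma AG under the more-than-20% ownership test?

No

Chain via Harbor Group plc → Halcyon Media Ltd → Orion Partners LP (R2): 47% × 87% × 21% × 29% = 2.490201% of Vantage Pharma AG.
Chain via Talon Industries Corp. → Slate Textiles S.p.A. → Northgate Logistics SA (R2): 64% × 67% × 37% × 33% = 5.235648% of Vantage Pharma AG.
Direct interest in Vantage Pharma AG: 11%.
Aggregating (R1): 2.490201% + 5.235648% + 11% = 18.725849%.
18.725849% does not exceed the 20% threshold, so Marco is not a related party to Vantage Pharma AG.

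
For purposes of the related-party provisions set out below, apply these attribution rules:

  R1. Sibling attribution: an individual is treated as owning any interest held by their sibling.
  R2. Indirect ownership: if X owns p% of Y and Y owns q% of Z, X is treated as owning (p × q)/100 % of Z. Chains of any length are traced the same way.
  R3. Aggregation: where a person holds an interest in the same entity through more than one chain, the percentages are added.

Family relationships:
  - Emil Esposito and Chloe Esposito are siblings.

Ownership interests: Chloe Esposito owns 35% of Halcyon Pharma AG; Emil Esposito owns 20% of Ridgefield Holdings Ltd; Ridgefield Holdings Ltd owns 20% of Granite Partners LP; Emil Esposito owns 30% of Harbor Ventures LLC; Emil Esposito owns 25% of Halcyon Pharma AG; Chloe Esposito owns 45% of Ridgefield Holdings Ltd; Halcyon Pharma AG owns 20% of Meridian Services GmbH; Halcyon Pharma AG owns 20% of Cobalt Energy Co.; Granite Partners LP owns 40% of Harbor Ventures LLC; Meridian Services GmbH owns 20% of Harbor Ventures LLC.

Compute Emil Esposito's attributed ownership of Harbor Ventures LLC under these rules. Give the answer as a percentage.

37.6%

By sibling attribution (R1), Emil Esposito is treated as also owning Chloe Esposito's interest in Halcyon Pharma AG, giving 25% + 35% = 60%.
By sibling attribution (R1), Emil Esposito is treated as also owning Chloe Esposito's interest in Ridgefield Holdings Ltd, giving 20% + 45% = 65%.
Chain via Halcyon Pharma AG → Meridian Services GmbH (R2): 60% × 20% × 20% = 2.4% of Harbor Ventures LLC.
Chain via Ridgefield Holdings Ltd → Granite Partners LP (R2): 65% × 20% × 40% = 5.2% of Harbor Ventures LLC.
Direct interest in Harbor Ventures LLC: 30%.
Aggregating (R3): 2.4% + 5.2% + 30% = 37.6%.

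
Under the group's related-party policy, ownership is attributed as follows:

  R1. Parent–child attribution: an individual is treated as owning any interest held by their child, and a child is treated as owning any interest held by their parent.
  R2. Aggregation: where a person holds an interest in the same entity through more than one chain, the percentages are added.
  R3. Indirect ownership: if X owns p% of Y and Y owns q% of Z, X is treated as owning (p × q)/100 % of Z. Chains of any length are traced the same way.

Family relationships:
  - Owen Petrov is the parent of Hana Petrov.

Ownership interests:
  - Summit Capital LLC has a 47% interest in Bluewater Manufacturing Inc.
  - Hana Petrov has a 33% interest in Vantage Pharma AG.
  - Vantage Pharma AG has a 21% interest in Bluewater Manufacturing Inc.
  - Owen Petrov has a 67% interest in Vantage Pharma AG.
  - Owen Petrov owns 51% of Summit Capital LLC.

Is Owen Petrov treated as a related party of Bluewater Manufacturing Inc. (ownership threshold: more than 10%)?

Yes

By parent–child attribution (R1), Owen Petrov is treated as also owning Hana Petrov's interest in Vantage Pharma AG, giving 67% + 33% = 100%.
Chain via Summit Capital LLC (R3): 51% × 47% = 23.97% of Bluewater Manufacturing Inc.
Chain via Vantage Pharma AG (R3): 100% × 21% = 21% of Bluewater Manufacturing Inc.
Aggregating (R2): 23.97% + 21% = 44.97%.
44.97% exceeds the 10% threshold, so Owen is a related party to Bluewater Manufacturing Inc.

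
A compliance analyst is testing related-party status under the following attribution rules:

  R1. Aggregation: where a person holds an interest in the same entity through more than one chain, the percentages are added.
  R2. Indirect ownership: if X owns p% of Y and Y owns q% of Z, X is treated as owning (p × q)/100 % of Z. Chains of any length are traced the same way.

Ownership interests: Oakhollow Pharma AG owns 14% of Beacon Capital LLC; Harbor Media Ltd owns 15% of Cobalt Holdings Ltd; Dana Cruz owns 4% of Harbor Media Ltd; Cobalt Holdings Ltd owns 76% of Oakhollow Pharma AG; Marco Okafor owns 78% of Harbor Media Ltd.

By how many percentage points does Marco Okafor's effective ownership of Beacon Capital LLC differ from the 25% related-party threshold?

23.75512

Chain via Harbor Media Ltd → Cobalt Holdings Ltd → Oakhollow Pharma AG (R2): 78% × 15% × 76% × 14% = 1.24488% of Beacon Capital LLC.
1.24488% falls short of the 25% threshold by 23.75512 percentage points.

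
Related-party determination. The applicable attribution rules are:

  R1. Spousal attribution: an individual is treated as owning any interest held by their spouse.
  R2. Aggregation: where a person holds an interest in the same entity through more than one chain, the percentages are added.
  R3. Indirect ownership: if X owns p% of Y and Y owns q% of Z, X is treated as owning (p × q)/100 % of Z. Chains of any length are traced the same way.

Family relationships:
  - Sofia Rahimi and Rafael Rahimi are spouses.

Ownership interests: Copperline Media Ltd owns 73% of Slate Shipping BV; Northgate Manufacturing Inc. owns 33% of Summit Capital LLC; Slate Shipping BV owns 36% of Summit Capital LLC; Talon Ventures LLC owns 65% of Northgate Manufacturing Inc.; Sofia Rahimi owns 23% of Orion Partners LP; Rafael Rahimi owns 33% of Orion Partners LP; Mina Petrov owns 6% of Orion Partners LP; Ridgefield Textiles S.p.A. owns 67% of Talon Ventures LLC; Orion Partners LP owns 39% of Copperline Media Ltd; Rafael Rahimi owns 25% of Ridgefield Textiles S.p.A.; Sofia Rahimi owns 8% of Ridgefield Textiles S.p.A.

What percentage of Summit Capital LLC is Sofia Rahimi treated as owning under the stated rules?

10.482147%

By spousal attribution (R1), Sofia Rahimi is treated as also owning Rafael Rahimi's interest in Orion Partners LP, giving 23% + 33% = 56%.
By spousal attribution (R1), Sofia Rahimi is treated as also owning Rafael Rahimi's interest in Ridgefield Textiles S.p.A, giving 8% + 25% = 33%.
Chain via Orion Partners LP → Copperline Media Ltd → Slate Shipping BV (R3): 56% × 39% × 73% × 36% = 5.739552% of Summit Capital LLC.
Chain via Ridgefield Textiles S.p.A. → Talon Ventures LLC → Northgate Manufacturing Inc. (R3): 33% × 67% × 65% × 33% = 4.742595% of Summit Capital LLC.
Aggregating (R2): 5.739552% + 4.742595% = 10.482147%.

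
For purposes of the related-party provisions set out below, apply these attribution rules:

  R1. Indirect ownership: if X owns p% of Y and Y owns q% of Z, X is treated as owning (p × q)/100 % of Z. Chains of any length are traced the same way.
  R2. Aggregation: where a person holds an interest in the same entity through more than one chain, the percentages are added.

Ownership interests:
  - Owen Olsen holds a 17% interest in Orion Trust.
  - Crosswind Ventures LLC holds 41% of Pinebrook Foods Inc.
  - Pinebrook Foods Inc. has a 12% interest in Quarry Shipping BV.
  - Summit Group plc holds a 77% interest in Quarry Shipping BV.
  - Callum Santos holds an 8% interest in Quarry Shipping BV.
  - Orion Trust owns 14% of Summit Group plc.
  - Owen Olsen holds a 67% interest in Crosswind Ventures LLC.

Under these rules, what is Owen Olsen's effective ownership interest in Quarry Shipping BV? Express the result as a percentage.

Chain via Crosswind Ventures LLC → Pinebrook Foods Inc. (R1): 67% × 41% × 12% = 3.2964% of Quarry Shipping BV.
Chain via Orion Trust → Summit Group plc (R1): 17% × 14% × 77% = 1.8326% of Quarry Shipping BV.
Aggregating (R2): 3.2964% + 1.8326% = 5.129%.

5.129%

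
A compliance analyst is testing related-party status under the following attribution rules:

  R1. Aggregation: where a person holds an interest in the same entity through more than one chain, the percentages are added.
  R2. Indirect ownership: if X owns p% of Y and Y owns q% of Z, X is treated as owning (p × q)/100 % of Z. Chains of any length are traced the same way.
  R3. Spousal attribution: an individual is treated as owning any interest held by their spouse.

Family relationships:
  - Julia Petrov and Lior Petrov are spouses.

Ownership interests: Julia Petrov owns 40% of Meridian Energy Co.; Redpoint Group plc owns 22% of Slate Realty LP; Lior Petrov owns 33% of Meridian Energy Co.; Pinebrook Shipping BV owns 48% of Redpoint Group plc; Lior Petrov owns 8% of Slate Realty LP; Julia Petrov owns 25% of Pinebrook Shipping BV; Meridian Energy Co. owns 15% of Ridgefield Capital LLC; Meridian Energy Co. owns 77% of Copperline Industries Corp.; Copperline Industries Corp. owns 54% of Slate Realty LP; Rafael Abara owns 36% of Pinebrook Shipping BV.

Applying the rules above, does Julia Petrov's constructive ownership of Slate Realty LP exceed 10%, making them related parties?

By spousal attribution (R3), Julia Petrov is treated as also owning Lior Petrov's interest in Meridian Energy Co, giving 40% + 33% = 73%.
By spousal attribution (R3), Julia Petrov is treated as owning Lior Petrov's 8% interest in Slate Realty LP.
Chain via Pinebrook Shipping BV → Redpoint Group plc (R2): 25% × 48% × 22% = 2.64% of Slate Realty LP.
Chain via Meridian Energy Co. → Copperline Industries Corp. (R2): 73% × 77% × 54% = 30.3534% of Slate Realty LP.
Direct interest in Slate Realty LP: 8%.
Aggregating (R1): 2.64% + 30.3534% + 8% = 40.9934%.
40.9934% exceeds the 10% threshold, so Julia is a related party to Slate Realty LP.

Yes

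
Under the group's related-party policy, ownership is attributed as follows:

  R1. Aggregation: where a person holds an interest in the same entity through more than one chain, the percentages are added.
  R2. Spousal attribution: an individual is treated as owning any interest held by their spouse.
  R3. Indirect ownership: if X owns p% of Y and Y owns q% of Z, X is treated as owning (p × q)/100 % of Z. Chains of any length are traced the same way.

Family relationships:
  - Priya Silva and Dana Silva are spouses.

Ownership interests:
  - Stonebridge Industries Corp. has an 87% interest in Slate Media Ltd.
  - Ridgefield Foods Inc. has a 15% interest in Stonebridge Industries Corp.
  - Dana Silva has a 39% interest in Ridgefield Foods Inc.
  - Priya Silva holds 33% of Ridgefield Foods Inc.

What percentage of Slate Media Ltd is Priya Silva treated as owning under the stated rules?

By spousal attribution (R2), Priya Silva is treated as also owning Dana Silva's interest in Ridgefield Foods Inc, giving 33% + 39% = 72%.
Chain via Ridgefield Foods Inc. → Stonebridge Industries Corp. (R3): 72% × 15% × 87% = 9.396% of Slate Media Ltd.

9.396%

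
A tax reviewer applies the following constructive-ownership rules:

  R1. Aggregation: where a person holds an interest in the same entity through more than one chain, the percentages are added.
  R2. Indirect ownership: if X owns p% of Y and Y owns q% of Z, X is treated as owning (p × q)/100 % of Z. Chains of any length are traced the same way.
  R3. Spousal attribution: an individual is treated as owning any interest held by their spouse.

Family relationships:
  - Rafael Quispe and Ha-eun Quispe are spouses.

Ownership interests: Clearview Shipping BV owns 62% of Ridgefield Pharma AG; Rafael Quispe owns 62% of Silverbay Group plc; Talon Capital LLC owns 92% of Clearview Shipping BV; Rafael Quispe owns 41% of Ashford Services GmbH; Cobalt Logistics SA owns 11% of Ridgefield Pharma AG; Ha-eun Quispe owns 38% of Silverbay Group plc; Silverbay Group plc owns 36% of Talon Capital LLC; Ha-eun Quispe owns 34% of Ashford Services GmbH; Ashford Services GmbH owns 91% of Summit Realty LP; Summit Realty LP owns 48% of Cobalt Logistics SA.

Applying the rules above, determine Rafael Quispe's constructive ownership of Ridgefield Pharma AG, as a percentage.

24.138%

By spousal attribution (R3), Rafael Quispe is treated as also owning Ha-eun Quispe's interest in Silverbay Group plc, giving 62% + 38% = 100%.
By spousal attribution (R3), Rafael Quispe is treated as also owning Ha-eun Quispe's interest in Ashford Services GmbH, giving 41% + 34% = 75%.
Chain via Silverbay Group plc → Talon Capital LLC → Clearview Shipping BV (R2): 100% × 36% × 92% × 62% = 20.5344% of Ridgefield Pharma AG.
Chain via Ashford Services GmbH → Summit Realty LP → Cobalt Logistics SA (R2): 75% × 91% × 48% × 11% = 3.6036% of Ridgefield Pharma AG.
Aggregating (R1): 20.5344% + 3.6036% = 24.138%.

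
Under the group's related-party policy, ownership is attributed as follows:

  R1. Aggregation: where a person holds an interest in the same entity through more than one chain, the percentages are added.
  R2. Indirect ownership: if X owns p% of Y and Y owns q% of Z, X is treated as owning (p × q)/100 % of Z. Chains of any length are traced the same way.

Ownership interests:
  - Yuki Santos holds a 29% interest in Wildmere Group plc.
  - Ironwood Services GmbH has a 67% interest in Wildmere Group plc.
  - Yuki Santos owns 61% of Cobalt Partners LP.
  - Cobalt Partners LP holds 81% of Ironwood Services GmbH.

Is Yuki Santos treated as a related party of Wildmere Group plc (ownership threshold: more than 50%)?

Yes

Chain via Cobalt Partners LP → Ironwood Services GmbH (R2): 61% × 81% × 67% = 33.1047% of Wildmere Group plc.
Direct interest in Wildmere Group plc: 29%.
Aggregating (R1): 33.1047% + 29% = 62.1047%.
62.1047% exceeds the 50% threshold, so Yuki is a related party to Wildmere Group plc.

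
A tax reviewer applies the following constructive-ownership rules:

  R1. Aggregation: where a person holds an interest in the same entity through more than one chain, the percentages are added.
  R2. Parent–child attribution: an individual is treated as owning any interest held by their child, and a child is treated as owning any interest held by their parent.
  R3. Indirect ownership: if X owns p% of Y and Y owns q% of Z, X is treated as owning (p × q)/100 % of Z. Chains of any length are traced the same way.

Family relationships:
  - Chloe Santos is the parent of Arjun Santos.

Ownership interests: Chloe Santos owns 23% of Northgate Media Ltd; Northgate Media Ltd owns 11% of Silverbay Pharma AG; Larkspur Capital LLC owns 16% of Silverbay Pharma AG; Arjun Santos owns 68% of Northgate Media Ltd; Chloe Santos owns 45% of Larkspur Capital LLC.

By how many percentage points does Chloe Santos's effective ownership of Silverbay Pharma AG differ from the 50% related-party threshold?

By parent–child attribution (R2), Chloe Santos is treated as also owning Arjun Santos's interest in Northgate Media Ltd, giving 23% + 68% = 91%.
Chain via Larkspur Capital LLC (R3): 45% × 16% = 7.2% of Silverbay Pharma AG.
Chain via Northgate Media Ltd (R3): 91% × 11% = 10.01% of Silverbay Pharma AG.
Aggregating (R1): 7.2% + 10.01% = 17.21%.
17.21% falls short of the 50% threshold by 32.79 percentage points.

32.79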